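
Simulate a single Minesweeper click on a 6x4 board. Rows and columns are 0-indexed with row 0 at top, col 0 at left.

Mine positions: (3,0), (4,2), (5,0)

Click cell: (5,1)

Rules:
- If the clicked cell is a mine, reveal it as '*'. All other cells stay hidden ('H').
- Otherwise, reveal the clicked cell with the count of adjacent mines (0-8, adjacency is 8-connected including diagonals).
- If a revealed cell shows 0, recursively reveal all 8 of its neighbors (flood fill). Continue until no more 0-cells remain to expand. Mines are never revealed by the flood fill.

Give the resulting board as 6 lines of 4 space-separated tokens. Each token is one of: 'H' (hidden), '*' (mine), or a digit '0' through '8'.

H H H H
H H H H
H H H H
H H H H
H H H H
H 2 H H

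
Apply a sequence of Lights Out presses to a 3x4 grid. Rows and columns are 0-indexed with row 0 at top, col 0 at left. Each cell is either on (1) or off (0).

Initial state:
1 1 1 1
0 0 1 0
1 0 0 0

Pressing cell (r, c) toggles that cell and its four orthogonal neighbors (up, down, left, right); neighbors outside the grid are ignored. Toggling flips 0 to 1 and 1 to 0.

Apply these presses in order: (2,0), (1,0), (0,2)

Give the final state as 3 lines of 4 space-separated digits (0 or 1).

Answer: 0 0 0 0
0 1 0 0
1 1 0 0

Derivation:
After press 1 at (2,0):
1 1 1 1
1 0 1 0
0 1 0 0

After press 2 at (1,0):
0 1 1 1
0 1 1 0
1 1 0 0

After press 3 at (0,2):
0 0 0 0
0 1 0 0
1 1 0 0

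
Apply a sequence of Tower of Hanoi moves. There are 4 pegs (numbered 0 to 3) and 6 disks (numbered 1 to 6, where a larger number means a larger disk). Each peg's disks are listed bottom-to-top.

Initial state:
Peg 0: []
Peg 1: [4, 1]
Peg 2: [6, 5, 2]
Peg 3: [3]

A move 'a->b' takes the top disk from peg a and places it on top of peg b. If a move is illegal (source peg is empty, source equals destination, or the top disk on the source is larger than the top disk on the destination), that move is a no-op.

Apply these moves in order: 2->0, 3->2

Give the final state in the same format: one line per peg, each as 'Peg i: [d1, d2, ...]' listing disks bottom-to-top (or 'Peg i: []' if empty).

After move 1 (2->0):
Peg 0: [2]
Peg 1: [4, 1]
Peg 2: [6, 5]
Peg 3: [3]

After move 2 (3->2):
Peg 0: [2]
Peg 1: [4, 1]
Peg 2: [6, 5, 3]
Peg 3: []

Answer: Peg 0: [2]
Peg 1: [4, 1]
Peg 2: [6, 5, 3]
Peg 3: []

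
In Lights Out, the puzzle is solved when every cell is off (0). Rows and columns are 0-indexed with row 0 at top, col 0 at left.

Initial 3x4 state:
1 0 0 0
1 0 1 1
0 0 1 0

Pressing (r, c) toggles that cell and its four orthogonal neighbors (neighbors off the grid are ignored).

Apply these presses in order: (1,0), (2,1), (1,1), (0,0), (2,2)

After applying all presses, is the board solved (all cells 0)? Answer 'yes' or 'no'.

Answer: no

Derivation:
After press 1 at (1,0):
0 0 0 0
0 1 1 1
1 0 1 0

After press 2 at (2,1):
0 0 0 0
0 0 1 1
0 1 0 0

After press 3 at (1,1):
0 1 0 0
1 1 0 1
0 0 0 0

After press 4 at (0,0):
1 0 0 0
0 1 0 1
0 0 0 0

After press 5 at (2,2):
1 0 0 0
0 1 1 1
0 1 1 1

Lights still on: 7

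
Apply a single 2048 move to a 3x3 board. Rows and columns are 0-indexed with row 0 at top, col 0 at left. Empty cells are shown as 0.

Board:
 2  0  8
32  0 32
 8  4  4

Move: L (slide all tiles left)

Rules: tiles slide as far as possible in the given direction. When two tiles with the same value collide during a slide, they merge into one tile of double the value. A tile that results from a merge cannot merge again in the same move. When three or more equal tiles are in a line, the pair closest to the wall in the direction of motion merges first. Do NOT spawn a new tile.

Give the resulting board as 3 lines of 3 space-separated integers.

Slide left:
row 0: [2, 0, 8] -> [2, 8, 0]
row 1: [32, 0, 32] -> [64, 0, 0]
row 2: [8, 4, 4] -> [8, 8, 0]

Answer:  2  8  0
64  0  0
 8  8  0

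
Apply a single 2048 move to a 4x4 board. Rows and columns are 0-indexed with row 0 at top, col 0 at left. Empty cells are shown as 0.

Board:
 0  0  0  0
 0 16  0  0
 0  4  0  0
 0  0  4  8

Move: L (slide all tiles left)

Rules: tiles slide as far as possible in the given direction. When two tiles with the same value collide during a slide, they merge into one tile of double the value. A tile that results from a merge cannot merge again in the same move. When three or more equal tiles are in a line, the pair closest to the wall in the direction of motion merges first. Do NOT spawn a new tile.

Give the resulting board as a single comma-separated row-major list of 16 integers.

Answer: 0, 0, 0, 0, 16, 0, 0, 0, 4, 0, 0, 0, 4, 8, 0, 0

Derivation:
Slide left:
row 0: [0, 0, 0, 0] -> [0, 0, 0, 0]
row 1: [0, 16, 0, 0] -> [16, 0, 0, 0]
row 2: [0, 4, 0, 0] -> [4, 0, 0, 0]
row 3: [0, 0, 4, 8] -> [4, 8, 0, 0]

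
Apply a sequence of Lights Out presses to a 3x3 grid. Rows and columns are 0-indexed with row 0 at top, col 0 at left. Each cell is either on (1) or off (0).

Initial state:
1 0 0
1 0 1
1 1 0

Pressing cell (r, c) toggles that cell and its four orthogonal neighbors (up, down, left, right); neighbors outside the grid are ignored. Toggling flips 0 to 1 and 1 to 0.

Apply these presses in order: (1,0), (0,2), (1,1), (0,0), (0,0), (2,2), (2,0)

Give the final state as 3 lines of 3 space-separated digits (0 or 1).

After press 1 at (1,0):
0 0 0
0 1 1
0 1 0

After press 2 at (0,2):
0 1 1
0 1 0
0 1 0

After press 3 at (1,1):
0 0 1
1 0 1
0 0 0

After press 4 at (0,0):
1 1 1
0 0 1
0 0 0

After press 5 at (0,0):
0 0 1
1 0 1
0 0 0

After press 6 at (2,2):
0 0 1
1 0 0
0 1 1

After press 7 at (2,0):
0 0 1
0 0 0
1 0 1

Answer: 0 0 1
0 0 0
1 0 1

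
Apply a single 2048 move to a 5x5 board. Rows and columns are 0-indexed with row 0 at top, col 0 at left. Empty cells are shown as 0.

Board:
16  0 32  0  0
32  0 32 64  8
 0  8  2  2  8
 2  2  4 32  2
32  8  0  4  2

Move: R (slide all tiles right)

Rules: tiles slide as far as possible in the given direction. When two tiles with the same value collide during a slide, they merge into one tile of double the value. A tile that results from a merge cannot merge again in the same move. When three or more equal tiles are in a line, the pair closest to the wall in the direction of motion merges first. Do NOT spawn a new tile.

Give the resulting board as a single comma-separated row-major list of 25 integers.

Slide right:
row 0: [16, 0, 32, 0, 0] -> [0, 0, 0, 16, 32]
row 1: [32, 0, 32, 64, 8] -> [0, 0, 64, 64, 8]
row 2: [0, 8, 2, 2, 8] -> [0, 0, 8, 4, 8]
row 3: [2, 2, 4, 32, 2] -> [0, 4, 4, 32, 2]
row 4: [32, 8, 0, 4, 2] -> [0, 32, 8, 4, 2]

Answer: 0, 0, 0, 16, 32, 0, 0, 64, 64, 8, 0, 0, 8, 4, 8, 0, 4, 4, 32, 2, 0, 32, 8, 4, 2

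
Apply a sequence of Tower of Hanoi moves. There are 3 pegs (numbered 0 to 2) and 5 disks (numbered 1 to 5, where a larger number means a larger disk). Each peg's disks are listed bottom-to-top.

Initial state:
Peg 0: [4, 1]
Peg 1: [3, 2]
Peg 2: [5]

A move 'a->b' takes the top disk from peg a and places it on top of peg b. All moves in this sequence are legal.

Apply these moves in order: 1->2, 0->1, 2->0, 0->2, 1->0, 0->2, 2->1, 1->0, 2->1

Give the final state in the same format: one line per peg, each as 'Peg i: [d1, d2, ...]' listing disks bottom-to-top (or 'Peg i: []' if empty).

After move 1 (1->2):
Peg 0: [4, 1]
Peg 1: [3]
Peg 2: [5, 2]

After move 2 (0->1):
Peg 0: [4]
Peg 1: [3, 1]
Peg 2: [5, 2]

After move 3 (2->0):
Peg 0: [4, 2]
Peg 1: [3, 1]
Peg 2: [5]

After move 4 (0->2):
Peg 0: [4]
Peg 1: [3, 1]
Peg 2: [5, 2]

After move 5 (1->0):
Peg 0: [4, 1]
Peg 1: [3]
Peg 2: [5, 2]

After move 6 (0->2):
Peg 0: [4]
Peg 1: [3]
Peg 2: [5, 2, 1]

After move 7 (2->1):
Peg 0: [4]
Peg 1: [3, 1]
Peg 2: [5, 2]

After move 8 (1->0):
Peg 0: [4, 1]
Peg 1: [3]
Peg 2: [5, 2]

After move 9 (2->1):
Peg 0: [4, 1]
Peg 1: [3, 2]
Peg 2: [5]

Answer: Peg 0: [4, 1]
Peg 1: [3, 2]
Peg 2: [5]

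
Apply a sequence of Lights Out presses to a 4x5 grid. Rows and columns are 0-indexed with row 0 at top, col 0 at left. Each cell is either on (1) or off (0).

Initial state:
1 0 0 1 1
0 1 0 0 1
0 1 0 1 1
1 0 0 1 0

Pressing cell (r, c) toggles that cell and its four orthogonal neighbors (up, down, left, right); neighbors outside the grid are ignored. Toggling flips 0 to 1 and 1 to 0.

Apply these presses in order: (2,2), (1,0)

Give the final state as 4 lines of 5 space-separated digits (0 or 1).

After press 1 at (2,2):
1 0 0 1 1
0 1 1 0 1
0 0 1 0 1
1 0 1 1 0

After press 2 at (1,0):
0 0 0 1 1
1 0 1 0 1
1 0 1 0 1
1 0 1 1 0

Answer: 0 0 0 1 1
1 0 1 0 1
1 0 1 0 1
1 0 1 1 0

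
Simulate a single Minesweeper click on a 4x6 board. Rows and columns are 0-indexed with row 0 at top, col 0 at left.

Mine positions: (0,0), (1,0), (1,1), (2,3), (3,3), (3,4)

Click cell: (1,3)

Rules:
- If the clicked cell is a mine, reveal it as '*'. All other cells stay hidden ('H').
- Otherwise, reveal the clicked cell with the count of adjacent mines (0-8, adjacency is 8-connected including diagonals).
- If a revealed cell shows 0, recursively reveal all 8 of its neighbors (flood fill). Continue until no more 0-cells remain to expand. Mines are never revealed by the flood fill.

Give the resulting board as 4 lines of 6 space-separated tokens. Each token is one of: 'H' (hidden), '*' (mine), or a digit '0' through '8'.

H H H H H H
H H H 1 H H
H H H H H H
H H H H H H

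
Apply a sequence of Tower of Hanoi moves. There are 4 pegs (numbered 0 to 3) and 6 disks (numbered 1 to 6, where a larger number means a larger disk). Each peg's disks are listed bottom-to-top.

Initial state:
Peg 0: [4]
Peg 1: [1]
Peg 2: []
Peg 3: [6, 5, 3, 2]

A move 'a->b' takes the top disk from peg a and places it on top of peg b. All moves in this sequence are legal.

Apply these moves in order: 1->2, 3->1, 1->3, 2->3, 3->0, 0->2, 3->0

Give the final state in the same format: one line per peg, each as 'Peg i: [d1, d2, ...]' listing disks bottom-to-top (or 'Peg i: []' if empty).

Answer: Peg 0: [4, 2]
Peg 1: []
Peg 2: [1]
Peg 3: [6, 5, 3]

Derivation:
After move 1 (1->2):
Peg 0: [4]
Peg 1: []
Peg 2: [1]
Peg 3: [6, 5, 3, 2]

After move 2 (3->1):
Peg 0: [4]
Peg 1: [2]
Peg 2: [1]
Peg 3: [6, 5, 3]

After move 3 (1->3):
Peg 0: [4]
Peg 1: []
Peg 2: [1]
Peg 3: [6, 5, 3, 2]

After move 4 (2->3):
Peg 0: [4]
Peg 1: []
Peg 2: []
Peg 3: [6, 5, 3, 2, 1]

After move 5 (3->0):
Peg 0: [4, 1]
Peg 1: []
Peg 2: []
Peg 3: [6, 5, 3, 2]

After move 6 (0->2):
Peg 0: [4]
Peg 1: []
Peg 2: [1]
Peg 3: [6, 5, 3, 2]

After move 7 (3->0):
Peg 0: [4, 2]
Peg 1: []
Peg 2: [1]
Peg 3: [6, 5, 3]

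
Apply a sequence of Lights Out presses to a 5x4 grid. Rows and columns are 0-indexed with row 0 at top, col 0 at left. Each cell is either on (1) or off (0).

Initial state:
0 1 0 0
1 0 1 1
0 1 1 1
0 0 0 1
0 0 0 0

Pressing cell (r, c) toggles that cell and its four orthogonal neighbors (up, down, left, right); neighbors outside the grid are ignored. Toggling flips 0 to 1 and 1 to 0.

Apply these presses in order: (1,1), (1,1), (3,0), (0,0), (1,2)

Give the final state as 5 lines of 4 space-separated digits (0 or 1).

Answer: 1 0 1 0
0 1 0 0
1 1 0 1
1 1 0 1
1 0 0 0

Derivation:
After press 1 at (1,1):
0 0 0 0
0 1 0 1
0 0 1 1
0 0 0 1
0 0 0 0

After press 2 at (1,1):
0 1 0 0
1 0 1 1
0 1 1 1
0 0 0 1
0 0 0 0

After press 3 at (3,0):
0 1 0 0
1 0 1 1
1 1 1 1
1 1 0 1
1 0 0 0

After press 4 at (0,0):
1 0 0 0
0 0 1 1
1 1 1 1
1 1 0 1
1 0 0 0

After press 5 at (1,2):
1 0 1 0
0 1 0 0
1 1 0 1
1 1 0 1
1 0 0 0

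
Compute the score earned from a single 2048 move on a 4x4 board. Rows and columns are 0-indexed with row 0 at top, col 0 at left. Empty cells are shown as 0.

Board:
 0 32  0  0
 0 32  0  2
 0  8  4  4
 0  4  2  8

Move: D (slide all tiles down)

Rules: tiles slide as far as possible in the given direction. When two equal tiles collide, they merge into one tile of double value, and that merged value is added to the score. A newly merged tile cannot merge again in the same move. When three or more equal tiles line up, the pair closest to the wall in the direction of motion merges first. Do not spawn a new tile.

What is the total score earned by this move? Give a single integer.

Slide down:
col 0: [0, 0, 0, 0] -> [0, 0, 0, 0]  score +0 (running 0)
col 1: [32, 32, 8, 4] -> [0, 64, 8, 4]  score +64 (running 64)
col 2: [0, 0, 4, 2] -> [0, 0, 4, 2]  score +0 (running 64)
col 3: [0, 2, 4, 8] -> [0, 2, 4, 8]  score +0 (running 64)
Board after move:
 0  0  0  0
 0 64  0  2
 0  8  4  4
 0  4  2  8

Answer: 64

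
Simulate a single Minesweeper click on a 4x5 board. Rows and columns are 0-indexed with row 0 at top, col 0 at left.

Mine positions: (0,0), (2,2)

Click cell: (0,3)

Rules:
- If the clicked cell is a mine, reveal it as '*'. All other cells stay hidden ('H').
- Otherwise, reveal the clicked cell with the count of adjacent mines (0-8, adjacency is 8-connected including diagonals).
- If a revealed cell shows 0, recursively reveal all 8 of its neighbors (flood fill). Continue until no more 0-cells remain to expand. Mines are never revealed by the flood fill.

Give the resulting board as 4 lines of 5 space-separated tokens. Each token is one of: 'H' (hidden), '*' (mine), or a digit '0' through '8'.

H 1 0 0 0
H 2 1 1 0
H H H 1 0
H H H 1 0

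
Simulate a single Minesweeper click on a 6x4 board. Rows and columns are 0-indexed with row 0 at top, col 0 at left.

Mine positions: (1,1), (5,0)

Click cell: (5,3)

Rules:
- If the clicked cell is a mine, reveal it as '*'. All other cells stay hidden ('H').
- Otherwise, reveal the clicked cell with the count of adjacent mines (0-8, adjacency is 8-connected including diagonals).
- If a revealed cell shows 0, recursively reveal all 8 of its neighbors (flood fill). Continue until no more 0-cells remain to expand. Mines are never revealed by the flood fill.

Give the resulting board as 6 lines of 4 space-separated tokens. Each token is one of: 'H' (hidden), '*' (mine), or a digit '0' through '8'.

H H 1 0
H H 1 0
1 1 1 0
0 0 0 0
1 1 0 0
H 1 0 0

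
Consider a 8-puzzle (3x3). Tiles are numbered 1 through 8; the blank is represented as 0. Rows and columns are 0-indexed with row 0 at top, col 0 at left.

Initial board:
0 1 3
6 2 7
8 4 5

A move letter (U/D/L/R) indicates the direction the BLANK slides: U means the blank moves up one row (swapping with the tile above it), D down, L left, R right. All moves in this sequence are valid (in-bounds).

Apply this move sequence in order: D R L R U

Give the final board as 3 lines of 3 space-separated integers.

Answer: 6 0 3
2 1 7
8 4 5

Derivation:
After move 1 (D):
6 1 3
0 2 7
8 4 5

After move 2 (R):
6 1 3
2 0 7
8 4 5

After move 3 (L):
6 1 3
0 2 7
8 4 5

After move 4 (R):
6 1 3
2 0 7
8 4 5

After move 5 (U):
6 0 3
2 1 7
8 4 5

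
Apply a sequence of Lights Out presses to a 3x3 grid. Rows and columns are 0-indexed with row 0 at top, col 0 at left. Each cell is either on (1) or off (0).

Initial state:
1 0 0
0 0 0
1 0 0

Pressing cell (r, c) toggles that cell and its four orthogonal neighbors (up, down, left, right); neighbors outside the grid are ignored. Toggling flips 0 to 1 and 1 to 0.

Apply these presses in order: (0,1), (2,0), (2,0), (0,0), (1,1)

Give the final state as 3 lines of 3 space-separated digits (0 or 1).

Answer: 1 1 1
0 0 1
1 1 0

Derivation:
After press 1 at (0,1):
0 1 1
0 1 0
1 0 0

After press 2 at (2,0):
0 1 1
1 1 0
0 1 0

After press 3 at (2,0):
0 1 1
0 1 0
1 0 0

After press 4 at (0,0):
1 0 1
1 1 0
1 0 0

After press 5 at (1,1):
1 1 1
0 0 1
1 1 0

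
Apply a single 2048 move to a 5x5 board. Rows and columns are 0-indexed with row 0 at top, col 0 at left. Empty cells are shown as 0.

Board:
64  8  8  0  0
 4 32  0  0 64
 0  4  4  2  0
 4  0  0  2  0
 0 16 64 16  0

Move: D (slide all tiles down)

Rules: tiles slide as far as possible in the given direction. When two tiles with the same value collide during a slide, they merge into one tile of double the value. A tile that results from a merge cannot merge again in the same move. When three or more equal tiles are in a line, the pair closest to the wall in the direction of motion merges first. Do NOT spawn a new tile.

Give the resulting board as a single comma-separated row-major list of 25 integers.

Slide down:
col 0: [64, 4, 0, 4, 0] -> [0, 0, 0, 64, 8]
col 1: [8, 32, 4, 0, 16] -> [0, 8, 32, 4, 16]
col 2: [8, 0, 4, 0, 64] -> [0, 0, 8, 4, 64]
col 3: [0, 0, 2, 2, 16] -> [0, 0, 0, 4, 16]
col 4: [0, 64, 0, 0, 0] -> [0, 0, 0, 0, 64]

Answer: 0, 0, 0, 0, 0, 0, 8, 0, 0, 0, 0, 32, 8, 0, 0, 64, 4, 4, 4, 0, 8, 16, 64, 16, 64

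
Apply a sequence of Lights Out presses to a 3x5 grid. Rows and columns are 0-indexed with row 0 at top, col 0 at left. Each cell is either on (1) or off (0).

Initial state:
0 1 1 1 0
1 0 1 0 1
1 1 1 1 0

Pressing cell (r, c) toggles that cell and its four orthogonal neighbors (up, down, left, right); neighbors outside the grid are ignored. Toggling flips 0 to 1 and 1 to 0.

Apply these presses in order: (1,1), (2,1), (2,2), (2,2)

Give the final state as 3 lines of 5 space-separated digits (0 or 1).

After press 1 at (1,1):
0 0 1 1 0
0 1 0 0 1
1 0 1 1 0

After press 2 at (2,1):
0 0 1 1 0
0 0 0 0 1
0 1 0 1 0

After press 3 at (2,2):
0 0 1 1 0
0 0 1 0 1
0 0 1 0 0

After press 4 at (2,2):
0 0 1 1 0
0 0 0 0 1
0 1 0 1 0

Answer: 0 0 1 1 0
0 0 0 0 1
0 1 0 1 0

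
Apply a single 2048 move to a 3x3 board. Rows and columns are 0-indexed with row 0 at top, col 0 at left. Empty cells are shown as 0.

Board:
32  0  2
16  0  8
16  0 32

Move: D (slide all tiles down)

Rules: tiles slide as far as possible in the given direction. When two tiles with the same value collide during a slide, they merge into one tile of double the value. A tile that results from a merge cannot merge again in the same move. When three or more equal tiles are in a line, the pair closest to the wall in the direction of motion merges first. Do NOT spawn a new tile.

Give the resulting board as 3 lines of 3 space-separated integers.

Slide down:
col 0: [32, 16, 16] -> [0, 32, 32]
col 1: [0, 0, 0] -> [0, 0, 0]
col 2: [2, 8, 32] -> [2, 8, 32]

Answer:  0  0  2
32  0  8
32  0 32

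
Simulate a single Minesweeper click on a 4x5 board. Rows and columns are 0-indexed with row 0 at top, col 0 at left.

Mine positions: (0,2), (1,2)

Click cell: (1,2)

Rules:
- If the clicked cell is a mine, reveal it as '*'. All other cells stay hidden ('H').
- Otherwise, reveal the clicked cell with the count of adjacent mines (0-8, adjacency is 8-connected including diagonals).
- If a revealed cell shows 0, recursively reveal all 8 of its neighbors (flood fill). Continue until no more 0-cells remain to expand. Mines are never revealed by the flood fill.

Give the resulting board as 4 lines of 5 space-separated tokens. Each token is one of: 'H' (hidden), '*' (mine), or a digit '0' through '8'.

H H H H H
H H * H H
H H H H H
H H H H H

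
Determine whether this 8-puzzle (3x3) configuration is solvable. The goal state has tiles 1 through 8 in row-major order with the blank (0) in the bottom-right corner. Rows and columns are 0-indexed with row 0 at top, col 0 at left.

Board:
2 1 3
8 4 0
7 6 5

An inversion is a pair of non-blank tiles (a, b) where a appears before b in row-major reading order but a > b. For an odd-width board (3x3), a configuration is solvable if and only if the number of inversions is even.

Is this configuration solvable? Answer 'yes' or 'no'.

Answer: yes

Derivation:
Inversions (pairs i<j in row-major order where tile[i] > tile[j] > 0): 8
8 is even, so the puzzle is solvable.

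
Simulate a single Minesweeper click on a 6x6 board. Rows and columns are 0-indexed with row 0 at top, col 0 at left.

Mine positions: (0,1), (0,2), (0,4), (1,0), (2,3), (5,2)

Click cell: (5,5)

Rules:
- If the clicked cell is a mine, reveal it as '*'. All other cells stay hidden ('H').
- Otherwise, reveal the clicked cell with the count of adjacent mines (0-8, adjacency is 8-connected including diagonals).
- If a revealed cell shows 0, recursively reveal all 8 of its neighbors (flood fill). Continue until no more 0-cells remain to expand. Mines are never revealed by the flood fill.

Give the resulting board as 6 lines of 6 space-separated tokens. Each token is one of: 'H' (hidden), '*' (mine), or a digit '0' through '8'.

H H H H H H
H H H H 2 1
H H H H 1 0
H H H 1 1 0
H H H 1 0 0
H H H 1 0 0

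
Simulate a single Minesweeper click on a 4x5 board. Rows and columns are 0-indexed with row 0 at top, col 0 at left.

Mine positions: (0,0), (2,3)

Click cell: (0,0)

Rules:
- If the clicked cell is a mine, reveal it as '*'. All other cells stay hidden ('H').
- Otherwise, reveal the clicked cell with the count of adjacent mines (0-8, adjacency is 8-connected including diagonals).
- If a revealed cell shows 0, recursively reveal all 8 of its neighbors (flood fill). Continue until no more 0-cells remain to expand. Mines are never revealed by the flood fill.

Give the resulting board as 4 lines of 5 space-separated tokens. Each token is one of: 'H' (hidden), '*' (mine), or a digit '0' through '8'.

* H H H H
H H H H H
H H H H H
H H H H H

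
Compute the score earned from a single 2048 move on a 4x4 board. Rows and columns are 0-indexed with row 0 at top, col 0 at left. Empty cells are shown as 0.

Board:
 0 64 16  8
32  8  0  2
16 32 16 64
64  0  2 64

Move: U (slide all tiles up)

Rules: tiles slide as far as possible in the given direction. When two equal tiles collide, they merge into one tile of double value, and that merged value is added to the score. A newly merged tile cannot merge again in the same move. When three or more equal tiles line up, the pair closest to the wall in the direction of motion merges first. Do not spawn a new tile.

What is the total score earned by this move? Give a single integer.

Answer: 160

Derivation:
Slide up:
col 0: [0, 32, 16, 64] -> [32, 16, 64, 0]  score +0 (running 0)
col 1: [64, 8, 32, 0] -> [64, 8, 32, 0]  score +0 (running 0)
col 2: [16, 0, 16, 2] -> [32, 2, 0, 0]  score +32 (running 32)
col 3: [8, 2, 64, 64] -> [8, 2, 128, 0]  score +128 (running 160)
Board after move:
 32  64  32   8
 16   8   2   2
 64  32   0 128
  0   0   0   0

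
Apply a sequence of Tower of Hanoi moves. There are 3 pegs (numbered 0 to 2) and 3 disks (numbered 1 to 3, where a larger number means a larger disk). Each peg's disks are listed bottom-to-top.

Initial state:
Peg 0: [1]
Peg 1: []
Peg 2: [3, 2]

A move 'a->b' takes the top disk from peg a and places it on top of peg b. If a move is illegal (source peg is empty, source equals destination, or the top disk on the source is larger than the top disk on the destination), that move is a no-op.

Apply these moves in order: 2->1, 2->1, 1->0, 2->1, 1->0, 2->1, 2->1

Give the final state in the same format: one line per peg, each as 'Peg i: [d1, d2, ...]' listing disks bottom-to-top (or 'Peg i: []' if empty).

Answer: Peg 0: [1]
Peg 1: [2]
Peg 2: [3]

Derivation:
After move 1 (2->1):
Peg 0: [1]
Peg 1: [2]
Peg 2: [3]

After move 2 (2->1):
Peg 0: [1]
Peg 1: [2]
Peg 2: [3]

After move 3 (1->0):
Peg 0: [1]
Peg 1: [2]
Peg 2: [3]

After move 4 (2->1):
Peg 0: [1]
Peg 1: [2]
Peg 2: [3]

After move 5 (1->0):
Peg 0: [1]
Peg 1: [2]
Peg 2: [3]

After move 6 (2->1):
Peg 0: [1]
Peg 1: [2]
Peg 2: [3]

After move 7 (2->1):
Peg 0: [1]
Peg 1: [2]
Peg 2: [3]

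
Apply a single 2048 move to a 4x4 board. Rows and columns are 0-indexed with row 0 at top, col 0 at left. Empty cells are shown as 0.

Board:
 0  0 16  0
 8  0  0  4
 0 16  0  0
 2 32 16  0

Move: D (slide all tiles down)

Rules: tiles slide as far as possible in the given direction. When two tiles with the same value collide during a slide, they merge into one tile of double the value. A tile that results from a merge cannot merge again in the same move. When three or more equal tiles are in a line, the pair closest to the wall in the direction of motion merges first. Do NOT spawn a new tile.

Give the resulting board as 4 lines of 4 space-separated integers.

Slide down:
col 0: [0, 8, 0, 2] -> [0, 0, 8, 2]
col 1: [0, 0, 16, 32] -> [0, 0, 16, 32]
col 2: [16, 0, 0, 16] -> [0, 0, 0, 32]
col 3: [0, 4, 0, 0] -> [0, 0, 0, 4]

Answer:  0  0  0  0
 0  0  0  0
 8 16  0  0
 2 32 32  4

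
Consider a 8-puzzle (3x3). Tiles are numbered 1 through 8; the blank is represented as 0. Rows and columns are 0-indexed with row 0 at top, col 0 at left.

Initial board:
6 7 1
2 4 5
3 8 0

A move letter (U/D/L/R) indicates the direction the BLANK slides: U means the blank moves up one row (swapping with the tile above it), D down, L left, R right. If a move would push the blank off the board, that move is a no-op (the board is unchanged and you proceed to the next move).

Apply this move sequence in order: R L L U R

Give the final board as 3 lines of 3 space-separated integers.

After move 1 (R):
6 7 1
2 4 5
3 8 0

After move 2 (L):
6 7 1
2 4 5
3 0 8

After move 3 (L):
6 7 1
2 4 5
0 3 8

After move 4 (U):
6 7 1
0 4 5
2 3 8

After move 5 (R):
6 7 1
4 0 5
2 3 8

Answer: 6 7 1
4 0 5
2 3 8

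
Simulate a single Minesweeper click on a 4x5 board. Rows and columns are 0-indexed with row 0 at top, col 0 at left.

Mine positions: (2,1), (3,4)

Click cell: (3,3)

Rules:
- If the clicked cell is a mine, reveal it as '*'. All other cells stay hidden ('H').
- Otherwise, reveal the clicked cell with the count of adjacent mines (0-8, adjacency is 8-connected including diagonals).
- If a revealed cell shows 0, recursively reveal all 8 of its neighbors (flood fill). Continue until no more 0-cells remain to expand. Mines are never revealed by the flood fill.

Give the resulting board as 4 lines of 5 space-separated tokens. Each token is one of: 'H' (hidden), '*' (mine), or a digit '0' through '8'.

H H H H H
H H H H H
H H H H H
H H H 1 H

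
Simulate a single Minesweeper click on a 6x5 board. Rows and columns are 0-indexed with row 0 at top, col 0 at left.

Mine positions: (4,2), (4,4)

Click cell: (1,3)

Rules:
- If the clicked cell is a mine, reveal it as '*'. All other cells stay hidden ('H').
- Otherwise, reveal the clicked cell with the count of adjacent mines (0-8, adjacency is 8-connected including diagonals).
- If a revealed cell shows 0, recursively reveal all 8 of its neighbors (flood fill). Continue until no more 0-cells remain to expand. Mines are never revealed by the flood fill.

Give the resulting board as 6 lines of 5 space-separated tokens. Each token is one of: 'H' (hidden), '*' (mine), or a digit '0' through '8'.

0 0 0 0 0
0 0 0 0 0
0 0 0 0 0
0 1 1 2 1
0 1 H H H
0 1 H H H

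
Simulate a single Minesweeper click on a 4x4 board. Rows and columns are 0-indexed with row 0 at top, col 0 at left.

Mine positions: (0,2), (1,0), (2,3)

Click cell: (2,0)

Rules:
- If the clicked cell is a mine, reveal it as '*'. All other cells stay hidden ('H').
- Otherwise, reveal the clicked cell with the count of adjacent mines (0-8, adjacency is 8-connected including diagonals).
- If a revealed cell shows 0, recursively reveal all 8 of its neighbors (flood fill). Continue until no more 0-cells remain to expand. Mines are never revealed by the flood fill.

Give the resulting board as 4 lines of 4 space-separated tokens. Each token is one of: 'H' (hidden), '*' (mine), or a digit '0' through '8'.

H H H H
H H H H
1 H H H
H H H H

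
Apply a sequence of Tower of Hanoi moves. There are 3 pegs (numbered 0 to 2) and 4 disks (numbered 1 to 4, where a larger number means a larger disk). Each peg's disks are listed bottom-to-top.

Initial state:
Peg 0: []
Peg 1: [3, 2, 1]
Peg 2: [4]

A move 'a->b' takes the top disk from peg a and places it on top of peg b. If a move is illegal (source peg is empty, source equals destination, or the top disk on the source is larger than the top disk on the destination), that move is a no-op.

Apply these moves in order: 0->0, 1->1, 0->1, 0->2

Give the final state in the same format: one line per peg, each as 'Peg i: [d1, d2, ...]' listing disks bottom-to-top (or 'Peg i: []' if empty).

Answer: Peg 0: []
Peg 1: [3, 2, 1]
Peg 2: [4]

Derivation:
After move 1 (0->0):
Peg 0: []
Peg 1: [3, 2, 1]
Peg 2: [4]

After move 2 (1->1):
Peg 0: []
Peg 1: [3, 2, 1]
Peg 2: [4]

After move 3 (0->1):
Peg 0: []
Peg 1: [3, 2, 1]
Peg 2: [4]

After move 4 (0->2):
Peg 0: []
Peg 1: [3, 2, 1]
Peg 2: [4]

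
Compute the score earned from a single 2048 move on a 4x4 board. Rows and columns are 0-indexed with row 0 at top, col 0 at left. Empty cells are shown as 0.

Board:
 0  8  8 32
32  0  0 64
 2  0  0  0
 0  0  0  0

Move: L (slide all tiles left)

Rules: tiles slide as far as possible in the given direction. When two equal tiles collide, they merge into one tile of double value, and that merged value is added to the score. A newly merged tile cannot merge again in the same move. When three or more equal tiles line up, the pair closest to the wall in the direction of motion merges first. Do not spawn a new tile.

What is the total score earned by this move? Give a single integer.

Slide left:
row 0: [0, 8, 8, 32] -> [16, 32, 0, 0]  score +16 (running 16)
row 1: [32, 0, 0, 64] -> [32, 64, 0, 0]  score +0 (running 16)
row 2: [2, 0, 0, 0] -> [2, 0, 0, 0]  score +0 (running 16)
row 3: [0, 0, 0, 0] -> [0, 0, 0, 0]  score +0 (running 16)
Board after move:
16 32  0  0
32 64  0  0
 2  0  0  0
 0  0  0  0

Answer: 16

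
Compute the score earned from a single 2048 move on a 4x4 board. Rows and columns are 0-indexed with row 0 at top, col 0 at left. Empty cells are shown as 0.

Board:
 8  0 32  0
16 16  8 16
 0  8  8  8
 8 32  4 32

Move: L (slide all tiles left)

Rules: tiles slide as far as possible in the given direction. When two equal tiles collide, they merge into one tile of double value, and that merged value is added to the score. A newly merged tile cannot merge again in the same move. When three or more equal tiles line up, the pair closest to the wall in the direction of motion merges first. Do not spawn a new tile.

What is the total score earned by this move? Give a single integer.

Answer: 48

Derivation:
Slide left:
row 0: [8, 0, 32, 0] -> [8, 32, 0, 0]  score +0 (running 0)
row 1: [16, 16, 8, 16] -> [32, 8, 16, 0]  score +32 (running 32)
row 2: [0, 8, 8, 8] -> [16, 8, 0, 0]  score +16 (running 48)
row 3: [8, 32, 4, 32] -> [8, 32, 4, 32]  score +0 (running 48)
Board after move:
 8 32  0  0
32  8 16  0
16  8  0  0
 8 32  4 32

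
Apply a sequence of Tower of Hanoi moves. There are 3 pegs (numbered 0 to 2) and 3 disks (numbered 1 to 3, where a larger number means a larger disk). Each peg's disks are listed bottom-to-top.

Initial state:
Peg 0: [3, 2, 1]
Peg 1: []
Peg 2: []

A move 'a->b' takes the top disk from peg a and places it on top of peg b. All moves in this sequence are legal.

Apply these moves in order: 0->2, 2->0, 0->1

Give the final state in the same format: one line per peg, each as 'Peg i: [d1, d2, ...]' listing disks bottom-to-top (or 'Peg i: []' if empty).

After move 1 (0->2):
Peg 0: [3, 2]
Peg 1: []
Peg 2: [1]

After move 2 (2->0):
Peg 0: [3, 2, 1]
Peg 1: []
Peg 2: []

After move 3 (0->1):
Peg 0: [3, 2]
Peg 1: [1]
Peg 2: []

Answer: Peg 0: [3, 2]
Peg 1: [1]
Peg 2: []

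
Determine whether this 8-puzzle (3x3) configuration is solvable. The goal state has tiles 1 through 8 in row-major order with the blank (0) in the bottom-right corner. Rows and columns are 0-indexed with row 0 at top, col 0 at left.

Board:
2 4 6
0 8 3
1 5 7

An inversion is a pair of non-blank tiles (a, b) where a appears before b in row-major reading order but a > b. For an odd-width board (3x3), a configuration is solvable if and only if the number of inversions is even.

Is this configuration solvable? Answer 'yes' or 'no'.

Inversions (pairs i<j in row-major order where tile[i] > tile[j] > 0): 11
11 is odd, so the puzzle is not solvable.

Answer: no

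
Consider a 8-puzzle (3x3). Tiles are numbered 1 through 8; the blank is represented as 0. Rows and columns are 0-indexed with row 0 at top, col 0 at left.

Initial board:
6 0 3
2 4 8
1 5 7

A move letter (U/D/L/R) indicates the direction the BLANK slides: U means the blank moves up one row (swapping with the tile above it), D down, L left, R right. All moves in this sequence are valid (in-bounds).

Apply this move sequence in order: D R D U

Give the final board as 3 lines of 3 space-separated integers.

After move 1 (D):
6 4 3
2 0 8
1 5 7

After move 2 (R):
6 4 3
2 8 0
1 5 7

After move 3 (D):
6 4 3
2 8 7
1 5 0

After move 4 (U):
6 4 3
2 8 0
1 5 7

Answer: 6 4 3
2 8 0
1 5 7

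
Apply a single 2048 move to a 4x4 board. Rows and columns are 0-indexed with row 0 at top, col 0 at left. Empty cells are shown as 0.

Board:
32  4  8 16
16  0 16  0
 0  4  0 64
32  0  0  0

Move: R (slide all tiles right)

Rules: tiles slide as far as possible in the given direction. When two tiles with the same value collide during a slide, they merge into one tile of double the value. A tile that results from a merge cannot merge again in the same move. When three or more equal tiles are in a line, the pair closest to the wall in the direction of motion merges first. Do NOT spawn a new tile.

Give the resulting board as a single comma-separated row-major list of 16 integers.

Slide right:
row 0: [32, 4, 8, 16] -> [32, 4, 8, 16]
row 1: [16, 0, 16, 0] -> [0, 0, 0, 32]
row 2: [0, 4, 0, 64] -> [0, 0, 4, 64]
row 3: [32, 0, 0, 0] -> [0, 0, 0, 32]

Answer: 32, 4, 8, 16, 0, 0, 0, 32, 0, 0, 4, 64, 0, 0, 0, 32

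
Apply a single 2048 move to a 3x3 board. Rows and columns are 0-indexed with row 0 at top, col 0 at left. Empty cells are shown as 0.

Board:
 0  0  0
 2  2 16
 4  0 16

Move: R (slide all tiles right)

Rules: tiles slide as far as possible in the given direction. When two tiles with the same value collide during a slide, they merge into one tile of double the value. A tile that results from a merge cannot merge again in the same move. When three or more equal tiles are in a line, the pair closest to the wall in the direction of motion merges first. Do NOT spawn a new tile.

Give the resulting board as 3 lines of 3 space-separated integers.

Slide right:
row 0: [0, 0, 0] -> [0, 0, 0]
row 1: [2, 2, 16] -> [0, 4, 16]
row 2: [4, 0, 16] -> [0, 4, 16]

Answer:  0  0  0
 0  4 16
 0  4 16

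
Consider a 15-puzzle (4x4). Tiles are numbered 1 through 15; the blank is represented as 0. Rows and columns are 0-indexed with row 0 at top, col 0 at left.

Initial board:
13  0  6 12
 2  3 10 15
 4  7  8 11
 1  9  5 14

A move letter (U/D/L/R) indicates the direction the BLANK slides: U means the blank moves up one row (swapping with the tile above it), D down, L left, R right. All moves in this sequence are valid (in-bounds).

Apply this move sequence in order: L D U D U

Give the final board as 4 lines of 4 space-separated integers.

Answer:  0 13  6 12
 2  3 10 15
 4  7  8 11
 1  9  5 14

Derivation:
After move 1 (L):
 0 13  6 12
 2  3 10 15
 4  7  8 11
 1  9  5 14

After move 2 (D):
 2 13  6 12
 0  3 10 15
 4  7  8 11
 1  9  5 14

After move 3 (U):
 0 13  6 12
 2  3 10 15
 4  7  8 11
 1  9  5 14

After move 4 (D):
 2 13  6 12
 0  3 10 15
 4  7  8 11
 1  9  5 14

After move 5 (U):
 0 13  6 12
 2  3 10 15
 4  7  8 11
 1  9  5 14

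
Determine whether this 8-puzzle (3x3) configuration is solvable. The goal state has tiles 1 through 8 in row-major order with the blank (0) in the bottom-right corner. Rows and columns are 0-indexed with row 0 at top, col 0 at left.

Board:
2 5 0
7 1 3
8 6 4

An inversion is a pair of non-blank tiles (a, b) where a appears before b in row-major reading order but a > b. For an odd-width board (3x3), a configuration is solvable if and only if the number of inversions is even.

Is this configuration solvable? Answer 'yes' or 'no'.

Answer: no

Derivation:
Inversions (pairs i<j in row-major order where tile[i] > tile[j] > 0): 11
11 is odd, so the puzzle is not solvable.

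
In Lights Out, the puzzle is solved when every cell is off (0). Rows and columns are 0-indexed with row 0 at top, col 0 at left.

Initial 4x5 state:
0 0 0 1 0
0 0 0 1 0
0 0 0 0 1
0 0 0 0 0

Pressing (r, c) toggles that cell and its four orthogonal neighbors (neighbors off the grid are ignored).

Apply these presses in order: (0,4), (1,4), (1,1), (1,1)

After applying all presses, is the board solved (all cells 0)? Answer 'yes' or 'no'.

After press 1 at (0,4):
0 0 0 0 1
0 0 0 1 1
0 0 0 0 1
0 0 0 0 0

After press 2 at (1,4):
0 0 0 0 0
0 0 0 0 0
0 0 0 0 0
0 0 0 0 0

After press 3 at (1,1):
0 1 0 0 0
1 1 1 0 0
0 1 0 0 0
0 0 0 0 0

After press 4 at (1,1):
0 0 0 0 0
0 0 0 0 0
0 0 0 0 0
0 0 0 0 0

Lights still on: 0

Answer: yes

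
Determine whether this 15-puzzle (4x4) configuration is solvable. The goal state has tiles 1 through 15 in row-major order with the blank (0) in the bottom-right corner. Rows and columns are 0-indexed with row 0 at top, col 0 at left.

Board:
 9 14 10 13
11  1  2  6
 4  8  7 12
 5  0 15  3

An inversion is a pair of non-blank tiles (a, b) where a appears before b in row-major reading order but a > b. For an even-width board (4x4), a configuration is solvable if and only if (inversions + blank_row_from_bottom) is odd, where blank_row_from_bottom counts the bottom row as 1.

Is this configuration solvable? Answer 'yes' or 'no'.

Inversions: 59
Blank is in row 3 (0-indexed from top), which is row 1 counting from the bottom (bottom = 1).
59 + 1 = 60, which is even, so the puzzle is not solvable.

Answer: no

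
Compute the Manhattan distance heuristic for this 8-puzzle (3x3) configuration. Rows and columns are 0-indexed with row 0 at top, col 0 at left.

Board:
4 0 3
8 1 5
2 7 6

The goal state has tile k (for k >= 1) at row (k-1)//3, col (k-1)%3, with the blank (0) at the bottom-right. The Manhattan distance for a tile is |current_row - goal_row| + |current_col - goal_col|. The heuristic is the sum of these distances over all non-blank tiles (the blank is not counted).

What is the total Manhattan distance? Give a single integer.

Tile 4: at (0,0), goal (1,0), distance |0-1|+|0-0| = 1
Tile 3: at (0,2), goal (0,2), distance |0-0|+|2-2| = 0
Tile 8: at (1,0), goal (2,1), distance |1-2|+|0-1| = 2
Tile 1: at (1,1), goal (0,0), distance |1-0|+|1-0| = 2
Tile 5: at (1,2), goal (1,1), distance |1-1|+|2-1| = 1
Tile 2: at (2,0), goal (0,1), distance |2-0|+|0-1| = 3
Tile 7: at (2,1), goal (2,0), distance |2-2|+|1-0| = 1
Tile 6: at (2,2), goal (1,2), distance |2-1|+|2-2| = 1
Sum: 1 + 0 + 2 + 2 + 1 + 3 + 1 + 1 = 11

Answer: 11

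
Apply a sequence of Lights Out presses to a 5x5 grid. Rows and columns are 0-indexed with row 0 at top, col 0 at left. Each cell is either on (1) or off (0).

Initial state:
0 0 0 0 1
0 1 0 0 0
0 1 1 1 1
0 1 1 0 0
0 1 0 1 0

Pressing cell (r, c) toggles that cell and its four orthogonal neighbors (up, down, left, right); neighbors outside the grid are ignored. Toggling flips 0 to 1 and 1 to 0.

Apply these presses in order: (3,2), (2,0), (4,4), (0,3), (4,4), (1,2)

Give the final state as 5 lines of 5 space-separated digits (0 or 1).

After press 1 at (3,2):
0 0 0 0 1
0 1 0 0 0
0 1 0 1 1
0 0 0 1 0
0 1 1 1 0

After press 2 at (2,0):
0 0 0 0 1
1 1 0 0 0
1 0 0 1 1
1 0 0 1 0
0 1 1 1 0

After press 3 at (4,4):
0 0 0 0 1
1 1 0 0 0
1 0 0 1 1
1 0 0 1 1
0 1 1 0 1

After press 4 at (0,3):
0 0 1 1 0
1 1 0 1 0
1 0 0 1 1
1 0 0 1 1
0 1 1 0 1

After press 5 at (4,4):
0 0 1 1 0
1 1 0 1 0
1 0 0 1 1
1 0 0 1 0
0 1 1 1 0

After press 6 at (1,2):
0 0 0 1 0
1 0 1 0 0
1 0 1 1 1
1 0 0 1 0
0 1 1 1 0

Answer: 0 0 0 1 0
1 0 1 0 0
1 0 1 1 1
1 0 0 1 0
0 1 1 1 0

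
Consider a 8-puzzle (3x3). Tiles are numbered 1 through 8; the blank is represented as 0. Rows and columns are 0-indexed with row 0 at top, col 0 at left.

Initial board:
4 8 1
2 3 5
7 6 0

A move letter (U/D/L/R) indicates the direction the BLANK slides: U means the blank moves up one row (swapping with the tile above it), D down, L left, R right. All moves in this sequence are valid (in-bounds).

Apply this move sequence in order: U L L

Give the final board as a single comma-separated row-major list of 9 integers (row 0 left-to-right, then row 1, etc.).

After move 1 (U):
4 8 1
2 3 0
7 6 5

After move 2 (L):
4 8 1
2 0 3
7 6 5

After move 3 (L):
4 8 1
0 2 3
7 6 5

Answer: 4, 8, 1, 0, 2, 3, 7, 6, 5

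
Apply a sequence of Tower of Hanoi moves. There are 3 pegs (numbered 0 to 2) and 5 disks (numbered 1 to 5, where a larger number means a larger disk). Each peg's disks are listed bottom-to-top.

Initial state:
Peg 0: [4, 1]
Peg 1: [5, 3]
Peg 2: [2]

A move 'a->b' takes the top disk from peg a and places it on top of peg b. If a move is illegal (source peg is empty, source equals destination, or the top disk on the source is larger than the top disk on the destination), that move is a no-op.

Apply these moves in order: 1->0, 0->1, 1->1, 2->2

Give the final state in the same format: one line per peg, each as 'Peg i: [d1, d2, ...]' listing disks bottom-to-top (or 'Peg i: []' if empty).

Answer: Peg 0: [4]
Peg 1: [5, 3, 1]
Peg 2: [2]

Derivation:
After move 1 (1->0):
Peg 0: [4, 1]
Peg 1: [5, 3]
Peg 2: [2]

After move 2 (0->1):
Peg 0: [4]
Peg 1: [5, 3, 1]
Peg 2: [2]

After move 3 (1->1):
Peg 0: [4]
Peg 1: [5, 3, 1]
Peg 2: [2]

After move 4 (2->2):
Peg 0: [4]
Peg 1: [5, 3, 1]
Peg 2: [2]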